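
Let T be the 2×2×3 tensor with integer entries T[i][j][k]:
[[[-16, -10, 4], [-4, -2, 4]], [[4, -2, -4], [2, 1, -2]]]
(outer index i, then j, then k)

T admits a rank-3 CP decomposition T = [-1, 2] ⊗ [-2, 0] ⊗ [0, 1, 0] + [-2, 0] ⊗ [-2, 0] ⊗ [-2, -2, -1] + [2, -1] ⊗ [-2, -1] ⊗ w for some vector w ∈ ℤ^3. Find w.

Subtract the known terms from T to get the rank-1 residual R = [2, -1] ⊗ [-2, -1] ⊗ w, so R[i,j,k] = a[i]·b[j]·w[k]. Pick indices with nonzero a[0]·b[0] = (2)·(-2) = -4. Only the fibre through (0,0,·) is needed: R[0,0,:] = T[0,0,:] − Σₗ aₗ[0]bₗ[0]cₗ = [-16, -10, 4] − (-1)·(-2)·[0, 1, 0] − (-2)·(-2)·[-2, -2, -1] = [-8, -4, 8]. Then w[k] = R[0,0,k] / -4 for each k, giving w = [-8, -4, 8] / -4 = [2, 1, -2].

w = [2, 1, -2]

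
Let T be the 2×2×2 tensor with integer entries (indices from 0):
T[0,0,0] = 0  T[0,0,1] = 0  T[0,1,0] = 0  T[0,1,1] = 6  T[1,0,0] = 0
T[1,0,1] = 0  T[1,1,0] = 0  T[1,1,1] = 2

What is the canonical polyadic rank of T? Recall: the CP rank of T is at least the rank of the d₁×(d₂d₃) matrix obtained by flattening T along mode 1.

Lower bound: T ≠ 0 (e.g. T[0,1,1] = 6), so rank(T) ≥ 1.
Upper bound: if T = a (x) b (x) c then every fibre of T is a multiple of the corresponding factor, so read the factors off the fibres through the nonzero entry T[0,1,1] = 6.
The mode-1 fibre T[:,1,1] = [6, 2] gives a = [3, 1] (primitive direction); the mode-2 fibre T[0,:,1] = [0, 6] gives b = [0, 1]; then c[k] = T[0,1,k] / (a[0]·b[1]) = [0, 6] / 3 = [0, 2].
Expanding [3, 1] (x) [0, 1] (x) [0, 2] reproduces all 8 entries of T, so T = [3, 1] (x) [0, 1] (x) [0, 2] and rank(T) ≤ 1.
These bounds meet, so rank(T) = 1.

1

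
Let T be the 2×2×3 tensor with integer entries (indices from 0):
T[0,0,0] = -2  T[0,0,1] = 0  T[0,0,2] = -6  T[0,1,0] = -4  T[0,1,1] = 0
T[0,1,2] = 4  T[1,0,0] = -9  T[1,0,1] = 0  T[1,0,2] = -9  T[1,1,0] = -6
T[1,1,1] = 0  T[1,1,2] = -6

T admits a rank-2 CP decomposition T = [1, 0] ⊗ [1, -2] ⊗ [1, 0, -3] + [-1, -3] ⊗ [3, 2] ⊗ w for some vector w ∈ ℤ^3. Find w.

w = [1, 0, 1]

Subtract the known terms from T to get the rank-1 residual R = [-1, -3] ⊗ [3, 2] ⊗ w, so R[i,j,k] = a[i]·b[j]·w[k]. Pick indices with nonzero a[0]·b[0] = (-1)·(3) = -3. Only the fibre through (0,0,·) is needed: R[0,0,:] = T[0,0,:] − Σₗ aₗ[0]bₗ[0]cₗ = [-2, 0, -6] − (1)·(1)·[1, 0, -3] = [-3, 0, -3]. Then w[k] = R[0,0,k] / -3 for each k, giving w = [-3, 0, -3] / -3 = [1, 0, 1].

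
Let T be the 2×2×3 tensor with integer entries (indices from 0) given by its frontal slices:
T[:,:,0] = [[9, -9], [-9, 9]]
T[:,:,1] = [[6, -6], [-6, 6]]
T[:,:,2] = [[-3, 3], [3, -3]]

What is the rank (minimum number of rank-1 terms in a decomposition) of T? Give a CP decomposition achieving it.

rank(T) = 1

Lower bound: T ≠ 0 (e.g. T[0,0,0] = 9), so rank(T) ≥ 1.
Upper bound: if T = a ⊗ b ⊗ c then every fibre of T is a multiple of the corresponding factor, so read the factors off the fibres through the nonzero entry T[0,0,0] = 9.
The mode-1 fibre T[:,0,0] = [9, -9] gives a = [1, -1] (primitive direction); the mode-2 fibre T[0,:,0] = [9, -9] gives b = [1, -1]; then c[k] = T[0,0,k] / (a[0]·b[0]) = [9, 6, -3] / 1 = [9, 6, -3].
Expanding [1, -1] ⊗ [1, -1] ⊗ [9, 6, -3] reproduces all 12 entries of T, so T = [1, -1] ⊗ [1, -1] ⊗ [9, 6, -3] and rank(T) ≤ 1.
These bounds meet, so rank(T) = 1.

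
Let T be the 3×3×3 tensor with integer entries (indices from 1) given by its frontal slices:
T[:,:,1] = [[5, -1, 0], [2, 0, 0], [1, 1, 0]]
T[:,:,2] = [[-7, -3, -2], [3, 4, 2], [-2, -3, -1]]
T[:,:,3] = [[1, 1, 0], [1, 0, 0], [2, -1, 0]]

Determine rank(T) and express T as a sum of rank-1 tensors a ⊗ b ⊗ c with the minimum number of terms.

Lower bound: in the mode-2 unfolding of T (rows indexed by j, columns by (i,k)) the 3×3 minor on rows j ∈ {1, 2, 3}, columns (i,k) ∈ {(1,1), (1,2), (1,3)} is det [[5, -7, 1], [-1, -3, 1], [0, -2, 0]] = 12 ≠ 0, so that unfolding has rank ≥ 3 and hence rank(T) ≥ 3 (CP rank is at least every unfolding rank, though it can be larger).
Upper bound: T is a sum of 3 rank-1 terms, T = [1, 0, -1] ⊗ [1, -1, 0] ⊗ [1, -1, -1] + [2, -2, 1] ⊗ [2, 2, 1] ⊗ [0, -1, 0] + [2, 1, 1] ⊗ [1, 0, 0] ⊗ [2, -1, 1] (written with every a and b primitive with positive leading entry and the scale carried by c; CP decompositions are not unique, and this one is verified by expanding entrywise), so rank(T) ≤ 3.
These bounds meet, so rank(T) = 3.

rank(T) = 3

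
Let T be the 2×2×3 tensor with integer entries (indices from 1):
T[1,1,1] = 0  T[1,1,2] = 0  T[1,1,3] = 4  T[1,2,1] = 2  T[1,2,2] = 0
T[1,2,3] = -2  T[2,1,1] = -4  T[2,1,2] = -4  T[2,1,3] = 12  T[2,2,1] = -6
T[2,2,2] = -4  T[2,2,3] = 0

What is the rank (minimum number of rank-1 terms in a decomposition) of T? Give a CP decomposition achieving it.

rank(T) = 3

Lower bound: in the mode-3 unfolding of T (rows indexed by k, columns by (i,j)) the 3×3 minor on rows k ∈ {1, 2, 3}, columns (i,j) ∈ {(1,1), (1,2), (2,1)} is det [[0, 2, -4], [0, 0, -4], [4, -2, 12]] = -32 ≠ 0, so that unfolding has rank ≥ 3 and hence rank(T) ≥ 3 (CP rank is at least every unfolding rank, though it can be larger).
Upper bound: T is a sum of 3 rank-1 terms, T = [0, 1] ∘ [1, 1] ∘ [-4, -4, 4] + [1, -1] ∘ [0, 1] ∘ [2, 0, 0] + [1, 2] ∘ [2, -1] ∘ [0, 0, 2] (written with every a and b primitive with positive leading entry and the scale carried by c; CP decompositions are not unique, and this one is verified by expanding entrywise), so rank(T) ≤ 3.
These bounds meet, so rank(T) = 3.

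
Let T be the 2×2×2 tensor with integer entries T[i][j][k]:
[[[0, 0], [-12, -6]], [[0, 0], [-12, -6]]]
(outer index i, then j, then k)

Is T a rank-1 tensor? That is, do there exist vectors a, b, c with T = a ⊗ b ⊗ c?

Yes

If T = a ⊗ b ⊗ c then every fibre of T is a multiple of the corresponding factor, so read the factors off the fibres through the nonzero entry T[0,1,0] = -12.
The mode-1 fibre T[:,1,0] = [-12, -12] gives a = [1, 1] (primitive direction); the mode-2 fibre T[0,:,0] = [0, -12] gives b = [0, 1]; then c[k] = T[0,1,k] / (a[0]·b[1]) = [-12, -6] / 1 = [-12, -6].
Expanding [1, 1] ⊗ [0, 1] ⊗ [-12, -6] reproduces all 8 entries of T, so T = [1, 1] ⊗ [0, 1] ⊗ [-12, -6] and rank(T) ≤ 1.
Equivalently every frontal slice T[:,:,k] is c[k] times the rank-1 matrix [1, 1] ⊗ [0, 1]. So T has rank 1 (it is nonzero).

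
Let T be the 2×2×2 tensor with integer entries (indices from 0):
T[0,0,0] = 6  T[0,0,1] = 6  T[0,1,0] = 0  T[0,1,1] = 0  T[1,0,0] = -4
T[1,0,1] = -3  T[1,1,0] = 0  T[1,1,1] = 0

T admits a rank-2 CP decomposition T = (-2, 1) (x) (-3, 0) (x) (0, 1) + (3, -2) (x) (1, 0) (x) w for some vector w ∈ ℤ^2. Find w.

Subtract the known terms from T to get the rank-1 residual R = (3, -2) (x) (1, 0) (x) w, so R[i,j,k] = a[i]·b[j]·w[k]. Pick indices with nonzero a[0]·b[0] = (3)·(1) = 3. Only the fibre through (0,0,·) is needed: R[0,0,:] = T[0,0,:] − Σₗ aₗ[0]bₗ[0]cₗ = [6, 6] − (-2)·(-3)·(0, 1) = [6, 0]. Then w[k] = R[0,0,k] / 3 for each k, giving w = [6, 0] / 3 = (2, 0).

w = (2, 0)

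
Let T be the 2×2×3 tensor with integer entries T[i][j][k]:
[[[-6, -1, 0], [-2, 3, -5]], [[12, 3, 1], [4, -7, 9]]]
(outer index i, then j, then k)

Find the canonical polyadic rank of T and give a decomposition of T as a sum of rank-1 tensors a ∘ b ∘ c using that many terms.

Lower bound: the mode-3 unfolding of T (rows indexed by k, columns by (i,j) = (0,0), (0,1), (1,0), (1,1)) is [[-6, -2, 12, 4], [-1, 3, 3, -7], [0, -5, 1, 9]].
There the 3×3 minor on rows k ∈ {0, 1, 2}, columns (i,j) ∈ {(0,0), (0,1), (1,0)} is det [[-6, -2, 12], [-1, 3, 3], [0, -5, 1]] = -50 ≠ 0, so this unfolding has rank ≥ 3; CP rank is at least every unfolding rank, so rank(T) ≥ 3. (Unfolding ranks only ever bound the CP rank from below — rank(T) can be strictly larger than all of them — so the matching upper bound has to come from an explicit 3-term decomposition.)
Upper bound: T is a sum of 3 rank-1 terms, T = (0, 1) ∘ (1, -1) ∘ (0, 1, 1) + (1, -2) ∘ (1, 2) ∘ (-2, 1, -2) + (1, -2) ∘ (2, -1) ∘ (-2, -1, 1) (written with every a and b primitive with positive leading entry and the scale carried by c; CP decompositions are not unique, and this one is verified by expanding entrywise), so rank(T) ≤ 3.
These bounds meet, so rank(T) = 3.

rank(T) = 3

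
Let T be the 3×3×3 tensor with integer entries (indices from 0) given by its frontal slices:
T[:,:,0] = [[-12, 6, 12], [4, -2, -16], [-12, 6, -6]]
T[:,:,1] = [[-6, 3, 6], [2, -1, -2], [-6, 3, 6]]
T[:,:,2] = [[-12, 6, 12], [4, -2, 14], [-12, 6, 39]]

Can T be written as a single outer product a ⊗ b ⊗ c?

The mode-1 unfolding of T (rows indexed by i, columns by (j,k) = (0,0), (0,1), (0,2), (1,0), (1,1), (1,2), (2,0), (2,1), (2,2)) is [[-12, -6, -12, 6, 3, 6, 12, 6, 12], [4, 2, 4, -2, -1, -2, -16, -2, 14], [-12, -6, -12, 6, 3, 6, -6, 6, 39]].
There the 2×2 minor on rows i ∈ {0, 1}, columns (j,k) ∈ {(0,0), (2,0)} is det [[-12, 12], [4, -16]] = 144 ≠ 0, so this unfolding has rank ≥ 2; CP rank is at least every unfolding rank, so rank(T) ≥ 2.
In particular rank(T) ≥ 2 > 1, so T is not rank-1.

No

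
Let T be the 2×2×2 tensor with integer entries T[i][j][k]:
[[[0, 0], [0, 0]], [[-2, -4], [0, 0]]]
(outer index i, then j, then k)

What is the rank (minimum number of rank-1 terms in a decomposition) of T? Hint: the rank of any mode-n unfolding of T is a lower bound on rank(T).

1

Lower bound: T ≠ 0 (e.g. T[1,0,0] = -2), so rank(T) ≥ 1.
Upper bound: if T = a ⊗ b ⊗ c then every fibre of T is a multiple of the corresponding factor, so read the factors off the fibres through the nonzero entry T[1,0,0] = -2.
The mode-1 fibre T[:,0,0] = [0, -2] gives a = (0, 1) (primitive direction); the mode-2 fibre T[1,:,0] = [-2, 0] gives b = (1, 0); then c[k] = T[1,0,k] / (a[1]·b[0]) = [-2, -4] / 1 = (-2, -4).
Expanding (0, 1) ⊗ (1, 0) ⊗ (-2, -4) reproduces all 8 entries of T, so T = (0, 1) ⊗ (1, 0) ⊗ (-2, -4) and rank(T) ≤ 1.
These bounds meet, so rank(T) = 1.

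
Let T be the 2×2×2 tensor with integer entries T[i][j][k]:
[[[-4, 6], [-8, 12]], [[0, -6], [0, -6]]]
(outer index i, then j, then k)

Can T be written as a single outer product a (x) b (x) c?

No

The mode-2 unfolding of T (rows indexed by j, columns by (i,k) = (0,0), (0,1), (1,0), (1,1)) is [[-4, 6, 0, -6], [-8, 12, 0, -6]].
There the 2×2 minor on rows j ∈ {0, 1}, columns (i,k) ∈ {(0,0), (1,1)} is det [[-4, -6], [-8, -6]] = -24 ≠ 0, so this unfolding has rank ≥ 2; CP rank is at least every unfolding rank, so rank(T) ≥ 2.
In particular rank(T) ≥ 2 > 1, so T is not rank-1.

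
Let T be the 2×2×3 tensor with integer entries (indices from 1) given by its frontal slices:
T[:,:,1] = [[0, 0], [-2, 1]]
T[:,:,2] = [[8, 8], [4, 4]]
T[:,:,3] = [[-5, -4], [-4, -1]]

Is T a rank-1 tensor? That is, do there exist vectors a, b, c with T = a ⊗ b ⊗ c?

The mode-3 unfolding of T (rows indexed by k, columns by (i,j) = (1,1), (1,2), (2,1), (2,2)) is [[0, 0, -2, 1], [8, 8, 4, 4], [-5, -4, -4, -1]].
There the 3×3 minor on rows k ∈ {1, 2, 3}, columns (i,j) ∈ {(1,1), (1,2), (2,1)} is det [[0, 0, -2], [8, 8, 4], [-5, -4, -4]] = -16 ≠ 0, so this unfolding has rank ≥ 3; CP rank is at least every unfolding rank, so rank(T) ≥ 3.
In particular rank(T) ≥ 3 > 1, so T is not rank-1.

No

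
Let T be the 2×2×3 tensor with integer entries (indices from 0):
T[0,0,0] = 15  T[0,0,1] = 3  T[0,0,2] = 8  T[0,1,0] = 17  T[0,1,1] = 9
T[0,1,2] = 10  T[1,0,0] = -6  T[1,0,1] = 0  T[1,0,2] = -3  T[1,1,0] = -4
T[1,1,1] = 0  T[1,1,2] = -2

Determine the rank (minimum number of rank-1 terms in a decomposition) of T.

Lower bound: in the mode-1 unfolding of T (rows indexed by i, columns by (j,k)) the 2×2 minor on rows i ∈ {0, 1}, columns (j,k) ∈ {(0,0), (0,1)} is det [[15, 3], [-6, 0]] = 18 ≠ 0, so that unfolding has rank ≥ 2 and hence rank(T) ≥ 2 (CP rank is at least every unfolding rank, though it can be larger).
Upper bound: with S_k = T[:,:,k], the two rank-1 terms a₁b₁ᵀ, a₂b₂ᵀ are the rank-1 members of the pencil x·S₀ + y·S₁.
det(x·S₀ + y·S₁) is 42·x² + 42·xy = 42·(x + y)(x), vanishing at (x:y) = (1:-1) and (0:1).
M₁ = S₀ − S₁ = [[12, 8], [-6, -4]] = 2·(2, -1)(3, 2)ᵀ and M₂ = S₁ = [[3, 9], [0, 0]] = 3·(1, 0)(1, 3)ᵀ, so take a₁ = (2, -1), b₁ = (3, 2), a₂ = (1, 0), b₂ = (1, 3).
Each slice is an integer combination of E₁ = a₁b₁ᵀ and E₂ = a₂b₂ᵀ: S₀ = 2·E₁ + 3·E₂, S₁ = 3·E₂, S₂ = E₁ + 2·E₂; reading off coefficients, c₁ = (2, 0, 1) and c₂ = (3, 3, 2).
Hence T = (2, -1) ⊗ (3, 2) ⊗ (2, 0, 1) + (1, 0) ⊗ (1, 3) ⊗ (3, 3, 2), so rank(T) ≤ 2.
These bounds meet, so rank(T) = 2.

2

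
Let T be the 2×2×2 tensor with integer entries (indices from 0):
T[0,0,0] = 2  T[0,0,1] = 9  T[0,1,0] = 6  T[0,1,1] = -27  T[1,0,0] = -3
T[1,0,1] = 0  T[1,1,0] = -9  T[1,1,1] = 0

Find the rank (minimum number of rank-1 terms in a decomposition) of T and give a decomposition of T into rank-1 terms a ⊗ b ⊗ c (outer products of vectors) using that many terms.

Lower bound: in the mode-1 unfolding of T (rows indexed by i, columns by (j,k)) the 2×2 minor on rows i ∈ {0, 1}, columns (j,k) ∈ {(0,0), (0,1)} is det [[2, 9], [-3, 0]] = 27 ≠ 0, so that unfolding has rank ≥ 2 and hence rank(T) ≥ 2 (CP rank is at least every unfolding rank, though it can be larger).
Upper bound: with S_k = T[:,:,k], the two rank-1 terms a₁b₁ᵀ, a₂b₂ᵀ are the rank-1 members of the pencil x·S₀ + y·S₁.
det(x·S₀ + y·S₁) is −162·xy = (-162)·(y)(x), vanishing at (x:y) = (1:0) and (0:1).
M₁ = S₀ = [[2, 6], [-3, -9]] = [2, -3][1, 3]ᵀ and M₂ = S₁ = [[9, -27], [0, 0]] = 9·[1, 0][1, -3]ᵀ, so take a₁ = [2, -3], b₁ = [1, 3], a₂ = [1, 0], b₂ = [1, -3].
Each slice is an integer combination of E₁ = a₁b₁ᵀ and E₂ = a₂b₂ᵀ: S₀ = E₁, S₁ = 9·E₂; reading off coefficients, c₁ = [1, 0] and c₂ = [0, 9].
Hence T = [2, -3] ⊗ [1, 3] ⊗ [1, 0] + [1, 0] ⊗ [1, -3] ⊗ [0, 9], so rank(T) ≤ 2.
These bounds meet, so rank(T) = 2.

rank(T) = 2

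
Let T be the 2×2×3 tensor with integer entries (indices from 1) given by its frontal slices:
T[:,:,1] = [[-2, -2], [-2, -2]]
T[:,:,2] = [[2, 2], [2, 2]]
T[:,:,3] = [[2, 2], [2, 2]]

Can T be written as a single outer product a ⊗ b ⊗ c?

If T = a ⊗ b ⊗ c then every fibre of T is a multiple of the corresponding factor, so read the factors off the fibres through the nonzero entry T[1,1,1] = -2.
The mode-1 fibre T[:,1,1] = [-2, -2] gives a = [1, 1] (primitive direction); the mode-2 fibre T[1,:,1] = [-2, -2] gives b = [1, 1]; then c[k] = T[1,1,k] / (a[1]·b[1]) = [-2, 2, 2] / 1 = [-2, 2, 2].
Expanding [1, 1] ⊗ [1, 1] ⊗ [-2, 2, 2] reproduces all 12 entries of T, so T = [1, 1] ⊗ [1, 1] ⊗ [-2, 2, 2] and rank(T) ≤ 1.
Equivalently every frontal slice T[:,:,k] is c[k] times the rank-1 matrix [1, 1] ⊗ [1, 1]. So T has rank 1 (it is nonzero).

Yes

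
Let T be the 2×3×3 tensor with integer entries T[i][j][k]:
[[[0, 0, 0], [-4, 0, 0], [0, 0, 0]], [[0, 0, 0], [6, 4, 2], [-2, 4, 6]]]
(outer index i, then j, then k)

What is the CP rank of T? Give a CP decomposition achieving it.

rank(T) = 3

Lower bound: the mode-3 unfolding of T (rows indexed by k, columns by (i,j) = (0,0), (0,1), (0,2), (1,0), (1,1), (1,2)) is [[0, -4, 0, 0, 6, -2], [0, 0, 0, 0, 4, 4], [0, 0, 0, 0, 2, 6]].
There the 3×3 minor on rows k ∈ {0, 1, 2}, columns (i,j) ∈ {(0,1), (1,1), (1,2)} is det [[-4, 6, -2], [0, 4, 4], [0, 2, 6]] = -64 ≠ 0, so this unfolding has rank ≥ 3; CP rank is at least every unfolding rank, so rank(T) ≥ 3. (Flattening ranks never certify an upper bound on CP rank; for that we must actually write T with 3 rank-1 terms.)
Upper bound: T is a sum of 3 rank-1 terms, T = (0, 1) ∘ (0, 1, -1) ∘ (2, 0, -2) + (0, 1) ∘ (0, 1, 1) ∘ (0, 4, 4) + (1, -1) ∘ (0, 1, 0) ∘ (-4, 0, 0) (one valid choice — decompositions are not unique — normalised so each a, b is primitive with positive first nonzero entry; check it by expanding all entries), so rank(T) ≤ 3.
These bounds meet, so rank(T) = 3.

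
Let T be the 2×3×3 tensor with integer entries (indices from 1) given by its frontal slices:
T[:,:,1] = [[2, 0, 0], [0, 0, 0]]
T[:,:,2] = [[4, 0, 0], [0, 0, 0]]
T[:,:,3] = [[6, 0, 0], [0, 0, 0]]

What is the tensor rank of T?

Lower bound: T ≠ 0 (e.g. T[1,1,1] = 2), so rank(T) ≥ 1.
Upper bound: if T = a ∘ b ∘ c then every fibre of T is a multiple of the corresponding factor, so read the factors off the fibres through the nonzero entry T[1,1,1] = 2.
The mode-1 fibre T[:,1,1] = [2, 0] gives a = [1, 0] (primitive direction); the mode-2 fibre T[1,:,1] = [2, 0, 0] gives b = [1, 0, 0]; then c[k] = T[1,1,k] / (a[1]·b[1]) = [2, 4, 6] / 1 = [2, 4, 6].
Expanding [1, 0] ∘ [1, 0, 0] ∘ [2, 4, 6] reproduces all 18 entries of T, so T = [1, 0] ∘ [1, 0, 0] ∘ [2, 4, 6] and rank(T) ≤ 1.
These bounds meet, so rank(T) = 1.

1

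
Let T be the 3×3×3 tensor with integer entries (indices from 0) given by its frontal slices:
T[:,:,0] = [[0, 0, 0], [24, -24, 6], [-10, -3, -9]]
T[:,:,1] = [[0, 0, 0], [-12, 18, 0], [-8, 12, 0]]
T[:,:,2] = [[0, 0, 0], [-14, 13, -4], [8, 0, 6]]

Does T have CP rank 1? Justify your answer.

The mode-3 unfolding of T (rows indexed by k, columns by (i,j) = (0,0), (0,1), (0,2), (1,0), (1,1), (1,2), (2,0), (2,1), (2,2)) is [[0, 0, 0, 24, -24, 6, -10, -3, -9], [0, 0, 0, -12, 18, 0, -8, 12, 0], [0, 0, 0, -14, 13, -4, 8, 0, 6]].
There the 2×2 minor on rows k ∈ {0, 1}, columns (i,j) ∈ {(1,0), (1,1)} is det [[24, -24], [-12, 18]] = 144 ≠ 0, so this unfolding has rank ≥ 2; CP rank is at least every unfolding rank, so rank(T) ≥ 2.
In particular rank(T) ≥ 2 > 1, so T is not rank-1.

No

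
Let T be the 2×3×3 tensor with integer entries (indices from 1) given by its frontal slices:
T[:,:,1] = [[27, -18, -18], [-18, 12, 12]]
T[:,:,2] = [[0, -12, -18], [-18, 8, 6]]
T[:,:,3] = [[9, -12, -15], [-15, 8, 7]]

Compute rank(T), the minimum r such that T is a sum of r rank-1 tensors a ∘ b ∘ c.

Lower bound: in the mode-1 unfolding of T (rows indexed by i, columns by (j,k)) the 2×2 minor on rows i ∈ {1, 2}, columns (j,k) ∈ {(1,1), (1,2)} is det [[27, 0], [-18, -18]] = -486 ≠ 0, so that unfolding has rank ≥ 2 and hence rank(T) ≥ 2 (CP rank is at least every unfolding rank, though it can be larger).
Upper bound: with S_k = T[:,:,k], the two rank-1 terms a₁b₁ᵀ, a₂b₂ᵀ are the rank-1 members of the pencil x·S₁ + y·S₂.
The 2×2 minor of x·S₁ + y·S₂ on rows {1,2}, columns {1,2} is −324·xy − 216·y² = (-108)·(3·x + 2·y)(y), vanishing at (x:y) = (2:-3) and (1:0).
M₁ = 2·S₁ − 3·S₂ = [[54, 0, 18], [18, 0, 6]] = 6·(3, 1)(3, 0, 1)ᵀ and M₂ = S₁ = [[27, -18, -18], [-18, 12, 12]] = 3·(3, -2)(3, -2, -2)ᵀ, so take a₁ = (3, 1), b₁ = (3, 0, 1), a₂ = (3, -2), b₂ = (3, -2, -2).
Each slice is an integer combination of E₁ = a₁b₁ᵀ and E₂ = a₂b₂ᵀ: S₁ = 3·E₂, S₂ = −2·E₁ + 2·E₂, S₃ = −E₁ + 2·E₂; reading off coefficients, c₁ = (0, -2, -1) and c₂ = (3, 2, 2).
Hence T = (3, 1) ∘ (3, 0, 1) ∘ (0, -2, -1) + (3, -2) ∘ (3, -2, -2) ∘ (3, 2, 2), so rank(T) ≤ 2.
These bounds meet, so rank(T) = 2.

2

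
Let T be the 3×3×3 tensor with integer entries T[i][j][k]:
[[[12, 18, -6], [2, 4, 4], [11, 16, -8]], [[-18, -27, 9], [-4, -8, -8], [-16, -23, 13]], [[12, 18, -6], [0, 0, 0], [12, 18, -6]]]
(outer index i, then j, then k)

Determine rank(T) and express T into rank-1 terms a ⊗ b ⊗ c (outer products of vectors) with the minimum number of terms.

Lower bound: the mode-1 unfolding of T (rows indexed by i, columns by (j,k) = (0,0), (0,1), (0,2), (1,0), (1,1), (1,2), (2,0), (2,1), (2,2)) is [[12, 18, -6, 2, 4, 4, 11, 16, -8], [-18, -27, 9, -4, -8, -8, -16, -23, 13], [12, 18, -6, 0, 0, 0, 12, 18, -6]].
There the 2×2 minor on rows i ∈ {0, 1}, columns (j,k) ∈ {(0,0), (1,0)} is det [[12, 2], [-18, -4]] = -12 ≠ 0, so this unfolding has rank ≥ 2; CP rank is at least every unfolding rank, so rank(T) ≥ 2. (This is only a lower bound: in general the CP rank may exceed every unfolding rank, so we still need to exhibit 2 rank-1 terms summing to T.)
Upper bound — finding two terms. Write S_k = T[:,:,k] for the frontal slices: S₀ = [[12, 2, 11], [-18, -4, -16], [12, 0, 12]], S₁ = [[18, 4, 16], [-27, -8, -23], [18, 0, 18]], S₂ = [[-6, 4, -8], [9, -8, 13], [-6, 0, -6]].
If T = a₁ ⊗ b₁ ⊗ c₁ + a₂ ⊗ b₂ ⊗ c₂ then each S_k = c₁[k]·a₁b₁ᵀ + c₂[k]·a₂b₂ᵀ. S₀ and S₁ are linearly independent, so a₁b₁ᵀ and a₂b₂ᵀ must span the same plane of matrices: they are the rank-1 matrices of the form x·S₀ + y·S₁.
The 2×2 minor of x·S₀ + y·S₁ on rows {0,1}, columns {0,1} is −12·x² − 42·xy − 36·y² = (-6)·(2·x + 3·y)(x + 2·y), vanishing at (x:y) = (3:-2) and (2:-1).
M₁ = 3·S₀ − 2·S₁ = [[0, -2, 1], [0, 4, -2], [0, 0, 0]] = −[1, -2, 0][0, 2, -1]ᵀ and M₂ = 2·S₀ − S₁ = [[6, 0, 6], [-9, 0, -9], [6, 0, 6]] = 3·[2, -3, 2][1, 0, 1]ᵀ, so take a₁ = [1, -2, 0], b₁ = [0, 2, -1], a₂ = [2, -3, 2], b₂ = [1, 0, 1].
Each slice is an integer combination of E₁ = a₁b₁ᵀ and E₂ = a₂b₂ᵀ: S₀ = E₁ + 6·E₂, S₁ = 2·E₁ + 9·E₂, S₂ = 2·E₁ − 3·E₂; reading off coefficients, c₁ = [1, 2, 2] and c₂ = [6, 9, -3].
Hence T = [1, -2, 0] ⊗ [0, 2, -1] ⊗ [1, 2, 2] + [2, -3, 2] ⊗ [1, 0, 1] ⊗ [6, 9, -3], so rank(T) ≤ 2.
These bounds meet, so rank(T) = 2.

rank(T) = 2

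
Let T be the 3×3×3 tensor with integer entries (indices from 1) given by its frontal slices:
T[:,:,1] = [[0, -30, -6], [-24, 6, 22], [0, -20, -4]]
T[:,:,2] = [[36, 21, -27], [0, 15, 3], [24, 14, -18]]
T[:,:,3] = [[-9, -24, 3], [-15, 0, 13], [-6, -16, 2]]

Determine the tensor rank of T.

2

Lower bound: the mode-2 unfolding of T (rows indexed by j, columns by (i,k) = (1,1), (1,2), (1,3), (2,1), (2,2), (2,3), (3,1), (3,2), (3,3)) is [[0, 36, -9, -24, 0, -15, 0, 24, -6], [-30, 21, -24, 6, 15, 0, -20, 14, -16], [-6, -27, 3, 22, 3, 13, -4, -18, 2]].
There the 2×2 minor on rows j ∈ {1, 2}, columns (i,k) ∈ {(1,1), (1,2)} is det [[0, 36], [-30, 21]] = 1080 ≠ 0, so this unfolding has rank ≥ 2; CP rank is at least every unfolding rank, so rank(T) ≥ 2. (Flattening ranks never certify an upper bound on CP rank; for that we must actually write T with 2 rank-1 terms.)
Upper bound — finding two terms. Write S_k = T[:,:,k] for the frontal slices: S₁ = [[0, -30, -6], [-24, 6, 22], [0, -20, -4]], S₂ = [[36, 21, -27], [0, 15, 3], [24, 14, -18]], S₃ = [[-9, -24, 3], [-15, 0, 13], [-6, -16, 2]].
If T = a₁ ⊗ b₁ ⊗ c₁ + a₂ ⊗ b₂ ⊗ c₂ then each S_k = c₁[k]·a₁b₁ᵀ + c₂[k]·a₂b₂ᵀ. S₁ and S₂ are linearly independent, so a₁b₁ᵀ and a₂b₂ᵀ must span the same plane of matrices: they are the rank-1 matrices of the form x·S₁ + y·S₂.
The 2×2 minor of x·S₁ + y·S₂ on rows {1,2}, columns {1,2} is −720·x² + 720·xy + 540·y² = (-180)·(2·x − 3·y)(2·x + y), vanishing at (x:y) = (3:2) and (1:-2).
M₁ = 3·S₁ + 2·S₂ = [[72, -48, -72], [-72, 48, 72], [48, -32, -48]] = 8·(3, -3, 2)(3, -2, -3)ᵀ and M₂ = S₁ − 2·S₂ = [[-72, -72, 48], [-24, -24, 16], [-48, -48, 32]] = (-8)·(3, 1, 2)(3, 3, -2)ᵀ, so take a₁ = (3, -3, 2), b₁ = (3, -2, -3), a₂ = (3, 1, 2), b₂ = (3, 3, -2).
Each slice is an integer combination of E₁ = a₁b₁ᵀ and E₂ = a₂b₂ᵀ: S₁ = 2·E₁ − 2·E₂, S₂ = E₁ + 3·E₂, S₃ = E₁ − 2·E₂; reading off coefficients, c₁ = (2, 1, 1) and c₂ = (-2, 3, -2).
Hence T = (3, -3, 2) ⊗ (3, -2, -3) ⊗ (2, 1, 1) + (3, 1, 2) ⊗ (3, 3, -2) ⊗ (-2, 3, -2), so rank(T) ≤ 2.
These bounds meet, so rank(T) = 2.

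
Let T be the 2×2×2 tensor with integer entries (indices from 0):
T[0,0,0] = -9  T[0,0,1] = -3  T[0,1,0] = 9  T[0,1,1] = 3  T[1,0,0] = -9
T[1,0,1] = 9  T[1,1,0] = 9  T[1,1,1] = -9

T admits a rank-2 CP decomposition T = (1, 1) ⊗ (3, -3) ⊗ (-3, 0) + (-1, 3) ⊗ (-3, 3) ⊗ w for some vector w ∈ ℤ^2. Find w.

Subtract the known terms from T to get the rank-1 residual R = (-1, 3) ⊗ (-3, 3) ⊗ w, so R[i,j,k] = a[i]·b[j]·w[k]. Pick indices with nonzero a[0]·b[0] = (-1)·(-3) = 3. Only the fibre through (0,0,·) is needed: R[0,0,:] = T[0,0,:] − Σₗ aₗ[0]bₗ[0]cₗ = [-9, -3] − (1)·(3)·(-3, 0) = [0, -3]. Then w[k] = R[0,0,k] / 3 for each k, giving w = [0, -3] / 3 = (0, -1).

w = (0, -1)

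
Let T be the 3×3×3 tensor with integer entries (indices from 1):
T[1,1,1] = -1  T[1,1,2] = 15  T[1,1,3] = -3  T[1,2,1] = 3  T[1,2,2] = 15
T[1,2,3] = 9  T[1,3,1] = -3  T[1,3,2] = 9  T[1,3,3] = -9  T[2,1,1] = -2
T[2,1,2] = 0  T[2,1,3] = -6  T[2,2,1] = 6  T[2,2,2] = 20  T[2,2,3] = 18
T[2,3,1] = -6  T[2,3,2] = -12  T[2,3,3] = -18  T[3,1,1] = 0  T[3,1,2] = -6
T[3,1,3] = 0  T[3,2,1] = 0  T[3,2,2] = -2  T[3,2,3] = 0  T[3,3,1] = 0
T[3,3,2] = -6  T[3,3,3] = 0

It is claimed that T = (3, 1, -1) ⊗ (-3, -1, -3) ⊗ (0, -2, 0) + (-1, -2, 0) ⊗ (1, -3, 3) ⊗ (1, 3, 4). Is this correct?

No

Reconstruct entry (1,1,3) from the claimed factors: Σₗ aₗ[1]bₗ[1]cₗ[3] = (3)·(-3)·(0) + (-1)·(1)·(4) = -4, but T[1,1,3] = -3. The claim is false.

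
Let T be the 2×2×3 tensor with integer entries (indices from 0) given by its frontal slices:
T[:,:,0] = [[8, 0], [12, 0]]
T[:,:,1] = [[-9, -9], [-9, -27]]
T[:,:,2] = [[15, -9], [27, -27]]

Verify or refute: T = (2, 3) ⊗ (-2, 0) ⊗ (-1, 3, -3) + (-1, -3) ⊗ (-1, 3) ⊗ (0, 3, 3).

Reconstruct entry (0,0,0) from the claimed factors: Σₗ aₗ[0]bₗ[0]cₗ[0] = (2)·(-2)·(-1) + (-1)·(-1)·(0) = 4, but T[0,0,0] = 8. The claim is false.

No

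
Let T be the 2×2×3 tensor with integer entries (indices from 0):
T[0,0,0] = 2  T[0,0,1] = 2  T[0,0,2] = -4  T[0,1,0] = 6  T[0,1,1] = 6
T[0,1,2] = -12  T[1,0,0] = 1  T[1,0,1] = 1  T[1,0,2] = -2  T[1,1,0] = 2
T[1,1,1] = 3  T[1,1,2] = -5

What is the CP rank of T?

Lower bound: in the mode-2 unfolding of T (rows indexed by j, columns by (i,k)) the 2×2 minor on rows j ∈ {0, 1}, columns (i,k) ∈ {(0,0), (1,0)} is det [[2, 1], [6, 2]] = -2 ≠ 0, so that unfolding has rank ≥ 2 and hence rank(T) ≥ 2 (CP rank is at least every unfolding rank, though it can be larger).
Upper bound: with S_k = T[:,:,k], the two rank-1 terms a₁b₁ᵀ, a₂b₂ᵀ are the rank-1 members of the pencil x·S₀ + y·S₁.
det(x·S₀ + y·S₁) is −2·x² − 2·xy = (-2)·(x + y)(x), vanishing at (x:y) = (1:-1) and (0:1).
M₁ = S₀ − S₁ = [[0, 0], [0, -1]] = −(0, 1)(0, 1)ᵀ and M₂ = S₁ = [[2, 6], [1, 3]] = (2, 1)(1, 3)ᵀ, so take a₁ = (0, 1), b₁ = (0, 1), a₂ = (2, 1), b₂ = (1, 3).
Each slice is an integer combination of E₁ = a₁b₁ᵀ and E₂ = a₂b₂ᵀ: S₀ = −E₁ + E₂, S₁ = E₂, S₂ = E₁ − 2·E₂; reading off coefficients, c₁ = (-1, 0, 1) and c₂ = (1, 1, -2).
Hence T = (0, 1) ⊗ (0, 1) ⊗ (-1, 0, 1) + (2, 1) ⊗ (1, 3) ⊗ (1, 1, -2), so rank(T) ≤ 2.
These bounds meet, so rank(T) = 2.

2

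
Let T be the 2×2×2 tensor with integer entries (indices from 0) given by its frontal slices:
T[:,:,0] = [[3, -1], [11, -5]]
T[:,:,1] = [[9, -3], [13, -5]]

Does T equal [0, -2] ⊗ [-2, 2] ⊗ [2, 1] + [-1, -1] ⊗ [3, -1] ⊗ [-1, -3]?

No

Reconstruct entry (1,1,0) from the claimed factors: Σₗ aₗ[1]bₗ[1]cₗ[0] = (-2)·(2)·(2) + (-1)·(-1)·(-1) = -9, but T[1,1,0] = -5. The claim is false.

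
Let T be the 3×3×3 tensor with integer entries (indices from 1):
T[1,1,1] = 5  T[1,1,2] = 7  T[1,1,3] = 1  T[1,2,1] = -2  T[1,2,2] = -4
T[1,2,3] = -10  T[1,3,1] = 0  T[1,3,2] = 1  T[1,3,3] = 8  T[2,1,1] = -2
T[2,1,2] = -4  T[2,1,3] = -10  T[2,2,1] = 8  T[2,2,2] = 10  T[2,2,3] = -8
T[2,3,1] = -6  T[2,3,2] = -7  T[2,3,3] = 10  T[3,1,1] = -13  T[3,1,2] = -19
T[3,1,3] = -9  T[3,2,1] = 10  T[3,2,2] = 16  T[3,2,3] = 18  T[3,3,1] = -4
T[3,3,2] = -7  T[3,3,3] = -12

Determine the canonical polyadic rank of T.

2

Lower bound: in the mode-3 unfolding of T (rows indexed by k, columns by (i,j)) the 2×2 minor on rows k ∈ {1, 2}, columns (i,j) ∈ {(1,1), (1,2)} is det [[5, -2], [7, -4]] = -6 ≠ 0, so that unfolding has rank ≥ 2 and hence rank(T) ≥ 2 (CP rank is at least every unfolding rank, though it can be larger).
Upper bound: with S_k = T[:,:,k], the two rank-1 terms a₁b₁ᵀ, a₂b₂ᵀ are the rank-1 members of the pencil x·S₁ + y·S₂.
The 2×2 minor of x·S₁ + y·S₂ on rows {1,2}, columns {1,2} is 36·x² + 90·xy + 54·y² = 18·(2·x + 3·y)(x + y), vanishing at (x:y) = (3:-2) and (1:-1).
M₁ = 3·S₁ − 2·S₂ = [[1, 2, -2], [2, 4, -4], [-1, -2, 2]] = [1, 2, -1][1, 2, -2]ᵀ and M₂ = S₁ − S₂ = [[-2, 2, -1], [2, -2, 1], [6, -6, 3]] = −[1, -1, -3][2, -2, 1]ᵀ, so take a₁ = [1, 2, -1], b₁ = [1, 2, -2], a₂ = [1, -1, -3], b₂ = [2, -2, 1].
Each slice is an integer combination of E₁ = a₁b₁ᵀ and E₂ = a₂b₂ᵀ: S₁ = E₁ + 2·E₂, S₂ = E₁ + 3·E₂, S₃ = −3·E₁ + 2·E₂; reading off coefficients, c₁ = [1, 1, -3] and c₂ = [2, 3, 2].
Hence T = [1, 2, -1] ⊗ [1, 2, -2] ⊗ [1, 1, -3] + [1, -1, -3] ⊗ [2, -2, 1] ⊗ [2, 3, 2], so rank(T) ≤ 2.
These bounds meet, so rank(T) = 2.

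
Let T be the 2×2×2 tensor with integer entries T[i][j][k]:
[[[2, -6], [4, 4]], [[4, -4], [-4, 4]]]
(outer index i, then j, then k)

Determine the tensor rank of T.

Lower bound: the mode-2 unfolding of T (rows indexed by j, columns by (i,k) = (0,0), (0,1), (1,0), (1,1)) is [[2, -6, 4, -4], [4, 4, -4, 4]].
There the 2×2 minor on rows j ∈ {0, 1}, columns (i,k) ∈ {(0,0), (0,1)} is det [[2, -6], [4, 4]] = 32 ≠ 0, so this unfolding has rank ≥ 2; CP rank is at least every unfolding rank, so rank(T) ≥ 2. (Flattening ranks never certify an upper bound on CP rank; for that we must actually write T with 2 rank-1 terms.)
Upper bound — finding two terms. Write S_k = T[:,:,k] for the frontal slices: S₀ = [[2, 4], [4, -4]], S₁ = [[-6, 4], [-4, 4]].
If T = a₁ ⊗ b₁ ⊗ c₁ + a₂ ⊗ b₂ ⊗ c₂ then each S_k = c₁[k]·a₁b₁ᵀ + c₂[k]·a₂b₂ᵀ. S₀ and S₁ are linearly independent, so a₁b₁ᵀ and a₂b₂ᵀ must span the same plane of matrices: they are the rank-1 matrices of the form x·S₀ + y·S₁.
det(x·S₀ + y·S₁) is −24·x² + 32·xy − 8·y² = (-8)·(3·x − y)(x − y), vanishing at (x:y) = (1:3) and (1:1).
M₁ = S₀ + 3·S₁ = [[-16, 16], [-8, 8]] = (-8)·[2, 1][1, -1]ᵀ and M₂ = S₀ + S₁ = [[-4, 8], [0, 0]] = (-4)·[1, 0][1, -2]ᵀ, so take a₁ = [2, 1], b₁ = [1, -1], a₂ = [1, 0], b₂ = [1, -2].
Each slice is an integer combination of E₁ = a₁b₁ᵀ and E₂ = a₂b₂ᵀ: S₀ = 4·E₁ − 6·E₂, S₁ = −4·E₁ + 2·E₂; reading off coefficients, c₁ = [4, -4] and c₂ = [-6, 2].
Hence T = [2, 1] ⊗ [1, -1] ⊗ [4, -4] + [1, 0] ⊗ [1, -2] ⊗ [-6, 2], so rank(T) ≤ 2.
These bounds meet, so rank(T) = 2.
Check entry T[1,1,0] = -4: (1)·(-1)·(4) + (0)·(-2)·(-6) = -4.

2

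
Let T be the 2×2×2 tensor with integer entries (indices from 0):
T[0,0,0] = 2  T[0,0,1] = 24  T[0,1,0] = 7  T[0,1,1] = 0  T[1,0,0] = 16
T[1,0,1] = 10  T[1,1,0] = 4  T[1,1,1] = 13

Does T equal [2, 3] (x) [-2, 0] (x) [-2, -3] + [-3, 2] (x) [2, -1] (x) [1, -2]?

Reconstruct entry (0,1,0) from the claimed factors: Σₗ aₗ[0]bₗ[1]cₗ[0] = (2)·(0)·(-2) + (-3)·(-1)·(1) = 3, but T[0,1,0] = 7. The claim is false.

No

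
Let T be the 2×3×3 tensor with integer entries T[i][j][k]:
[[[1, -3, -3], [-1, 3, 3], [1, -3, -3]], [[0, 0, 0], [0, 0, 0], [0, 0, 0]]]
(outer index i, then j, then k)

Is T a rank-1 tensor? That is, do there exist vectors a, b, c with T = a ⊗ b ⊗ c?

Yes

If T = a ⊗ b ⊗ c then every fibre of T is a multiple of the corresponding factor, so read the factors off the fibres through the nonzero entry T[0,0,0] = 1.
The mode-1 fibre T[:,0,0] = [1, 0] gives a = (1, 0) (primitive direction); the mode-2 fibre T[0,:,0] = [1, -1, 1] gives b = (1, -1, 1); then c[k] = T[0,0,k] / (a[0]·b[0]) = [1, -3, -3] / 1 = (1, -3, -3).
Expanding (1, 0) ⊗ (1, -1, 1) ⊗ (1, -3, -3) reproduces all 18 entries of T, so T = (1, 0) ⊗ (1, -1, 1) ⊗ (1, -3, -3) and rank(T) ≤ 1.
Equivalently every frontal slice T[:,:,k] is c[k] times the rank-1 matrix (1, 0) ⊗ (1, -1, 1). So T has rank 1 (it is nonzero).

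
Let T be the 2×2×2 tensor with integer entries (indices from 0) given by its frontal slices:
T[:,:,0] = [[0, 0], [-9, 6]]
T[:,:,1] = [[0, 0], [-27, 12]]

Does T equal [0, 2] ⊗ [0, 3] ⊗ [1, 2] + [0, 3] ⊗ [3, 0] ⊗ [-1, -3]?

Yes

Reconstruct entrywise from the claimed factors. For example, T[1,0,1] = -27 and Σₗ aₗ[1]bₗ[0]cₗ[1] = (2)·(0)·(2) + (3)·(3)·(-3) = -27; checking all 8 entries, every one matches. The claim holds.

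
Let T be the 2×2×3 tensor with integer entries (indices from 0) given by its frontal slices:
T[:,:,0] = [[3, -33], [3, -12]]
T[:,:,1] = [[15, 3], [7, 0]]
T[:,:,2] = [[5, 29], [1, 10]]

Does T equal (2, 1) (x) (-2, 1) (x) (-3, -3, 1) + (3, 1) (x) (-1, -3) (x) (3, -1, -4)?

No

Reconstruct entry (0,0,2) from the claimed factors: Σₗ aₗ[0]bₗ[0]cₗ[2] = (2)·(-2)·(1) + (3)·(-1)·(-4) = 8, but T[0,0,2] = 5. The claim is false.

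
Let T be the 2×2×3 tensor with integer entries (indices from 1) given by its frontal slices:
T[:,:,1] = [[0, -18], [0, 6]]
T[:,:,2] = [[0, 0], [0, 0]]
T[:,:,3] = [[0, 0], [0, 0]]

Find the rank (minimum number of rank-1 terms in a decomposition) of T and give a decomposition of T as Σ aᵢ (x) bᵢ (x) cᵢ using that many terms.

Lower bound: T ≠ 0 (e.g. T[1,2,1] = -18), so rank(T) ≥ 1.
Upper bound: if T = a (x) b (x) c then every fibre of T is a multiple of the corresponding factor, so read the factors off the fibres through the nonzero entry T[1,2,1] = -18.
The mode-1 fibre T[:,2,1] = [-18, 6] gives a = (3, -1) (primitive direction); the mode-2 fibre T[1,:,1] = [0, -18] gives b = (0, 1); then c[k] = T[1,2,k] / (a[1]·b[2]) = [-18, 0, 0] / 3 = (-6, 0, 0).
Expanding (3, -1) (x) (0, 1) (x) (-6, 0, 0) reproduces all 12 entries of T, so T = (3, -1) (x) (0, 1) (x) (-6, 0, 0) and rank(T) ≤ 1.
These bounds meet, so rank(T) = 1.

rank(T) = 1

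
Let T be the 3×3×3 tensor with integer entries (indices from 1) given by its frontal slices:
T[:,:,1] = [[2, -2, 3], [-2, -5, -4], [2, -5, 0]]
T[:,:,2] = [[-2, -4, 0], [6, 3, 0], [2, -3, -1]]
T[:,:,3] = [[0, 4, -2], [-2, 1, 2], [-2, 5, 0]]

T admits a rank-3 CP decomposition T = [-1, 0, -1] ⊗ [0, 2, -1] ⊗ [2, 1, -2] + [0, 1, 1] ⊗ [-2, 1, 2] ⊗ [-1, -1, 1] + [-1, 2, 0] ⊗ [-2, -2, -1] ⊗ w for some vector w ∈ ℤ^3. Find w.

w = [1, -1, 0]

Subtract the known terms from T to get the rank-1 residual R = [-1, 2, 0] ⊗ [-2, -2, -1] ⊗ w, so R[i,j,k] = a[i]·b[j]·w[k]. Pick indices with nonzero a[1]·b[1] = (-1)·(-2) = 2. Only the fibre through (1,1,·) is needed: R[1,1,:] = T[1,1,:] − Σₗ aₗ[1]bₗ[1]cₗ = [2, -2, 0] − (-1)·(0)·[2, 1, -2] − (0)·(-2)·[-1, -1, 1] = [2, -2, 0]. Then w[k] = R[1,1,k] / 2 for each k, giving w = [2, -2, 0] / 2 = [1, -1, 0].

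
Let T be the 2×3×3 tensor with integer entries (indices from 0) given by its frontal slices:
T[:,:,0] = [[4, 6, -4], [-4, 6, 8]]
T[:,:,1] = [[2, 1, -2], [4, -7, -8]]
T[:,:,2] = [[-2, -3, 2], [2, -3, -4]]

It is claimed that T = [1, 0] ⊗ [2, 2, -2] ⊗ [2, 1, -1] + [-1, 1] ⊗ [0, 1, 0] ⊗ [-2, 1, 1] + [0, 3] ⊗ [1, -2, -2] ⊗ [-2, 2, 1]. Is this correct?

No

Reconstruct entry (1,0,0) from the claimed factors: Σₗ aₗ[1]bₗ[0]cₗ[0] = (0)·(2)·(2) + (1)·(0)·(-2) + (3)·(1)·(-2) = -6, but T[1,0,0] = -4. The claim is false.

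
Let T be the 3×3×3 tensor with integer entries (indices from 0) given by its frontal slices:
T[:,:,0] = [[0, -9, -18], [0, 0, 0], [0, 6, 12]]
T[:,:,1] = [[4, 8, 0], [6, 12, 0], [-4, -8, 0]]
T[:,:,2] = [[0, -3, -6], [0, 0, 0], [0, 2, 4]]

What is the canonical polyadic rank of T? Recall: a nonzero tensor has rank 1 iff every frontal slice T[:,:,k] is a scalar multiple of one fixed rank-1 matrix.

Lower bound: the mode-3 unfolding of T (rows indexed by k, columns by (i,j) = (0,0), (0,1), (0,2), (1,0), (1,1), (1,2), (2,0), (2,1), (2,2)) is [[0, -9, -18, 0, 0, 0, 0, 6, 12], [4, 8, 0, 6, 12, 0, -4, -8, 0], [0, -3, -6, 0, 0, 0, 0, 2, 4]].
There the 2×2 minor on rows k ∈ {0, 1}, columns (i,j) ∈ {(0,0), (0,1)} is det [[0, -9], [4, 8]] = 36 ≠ 0, so this unfolding has rank ≥ 2; CP rank is at least every unfolding rank, so rank(T) ≥ 2. (Flattening ranks never certify an upper bound on CP rank; for that we must actually write T with 2 rank-1 terms.)
Upper bound — finding two terms. Write S_k = T[:,:,k] for the frontal slices: S₀ = [[0, -9, -18], [0, 0, 0], [0, 6, 12]], S₁ = [[4, 8, 0], [6, 12, 0], [-4, -8, 0]], S₂ = [[0, -3, -6], [0, 0, 0], [0, 2, 4]].
If T = a₁ ⊗ b₁ ⊗ c₁ + a₂ ⊗ b₂ ⊗ c₂ then each S_k = c₁[k]·a₁b₁ᵀ + c₂[k]·a₂b₂ᵀ. S₀ and S₁ are linearly independent, so a₁b₁ᵀ and a₂b₂ᵀ must span the same plane of matrices: they are the rank-1 matrices of the form x·S₀ + y·S₁.
The 2×2 minor of x·S₀ + y·S₁ on rows {0,1}, columns {0,1} is 54·xy = 54·(y)(x), vanishing at (x:y) = (1:0) and (0:1).
M₁ = S₀ = [[0, -9, -18], [0, 0, 0], [0, 6, 12]] = (-3)·[3, 0, -2][0, 1, 2]ᵀ and M₂ = S₁ = [[4, 8, 0], [6, 12, 0], [-4, -8, 0]] = 2·[2, 3, -2][1, 2, 0]ᵀ, so take a₁ = [3, 0, -2], b₁ = [0, 1, 2], a₂ = [2, 3, -2], b₂ = [1, 2, 0].
Each slice is an integer combination of E₁ = a₁b₁ᵀ and E₂ = a₂b₂ᵀ: S₀ = −3·E₁, S₁ = 2·E₂, S₂ = −E₁; reading off coefficients, c₁ = [-3, 0, -1] and c₂ = [0, 2, 0].
Hence T = [3, 0, -2] ⊗ [0, 1, 2] ⊗ [-3, 0, -1] + [2, 3, -2] ⊗ [1, 2, 0] ⊗ [0, 2, 0], so rank(T) ≤ 2.
These bounds meet, so rank(T) = 2.
Check entry T[2,1,0] = 6: (-2)·(1)·(-3) + (-2)·(2)·(0) = 6.

2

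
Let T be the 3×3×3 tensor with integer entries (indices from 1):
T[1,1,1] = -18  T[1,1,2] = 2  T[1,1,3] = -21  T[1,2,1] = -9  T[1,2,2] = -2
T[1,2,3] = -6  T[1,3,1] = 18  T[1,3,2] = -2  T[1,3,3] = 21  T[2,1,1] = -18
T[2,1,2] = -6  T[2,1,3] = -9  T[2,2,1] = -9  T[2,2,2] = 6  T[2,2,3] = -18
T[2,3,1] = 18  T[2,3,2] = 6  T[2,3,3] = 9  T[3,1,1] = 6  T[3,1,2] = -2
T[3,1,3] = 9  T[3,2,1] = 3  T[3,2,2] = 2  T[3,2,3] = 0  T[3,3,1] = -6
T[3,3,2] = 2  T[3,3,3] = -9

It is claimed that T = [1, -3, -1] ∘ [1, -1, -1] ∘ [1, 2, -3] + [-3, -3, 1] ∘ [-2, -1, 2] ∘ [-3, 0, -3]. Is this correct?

Reconstruct entry (1,1,1) from the claimed factors: Σₗ aₗ[1]bₗ[1]cₗ[1] = (1)·(1)·(1) + (-3)·(-2)·(-3) = -17, but T[1,1,1] = -18. The claim is false.

No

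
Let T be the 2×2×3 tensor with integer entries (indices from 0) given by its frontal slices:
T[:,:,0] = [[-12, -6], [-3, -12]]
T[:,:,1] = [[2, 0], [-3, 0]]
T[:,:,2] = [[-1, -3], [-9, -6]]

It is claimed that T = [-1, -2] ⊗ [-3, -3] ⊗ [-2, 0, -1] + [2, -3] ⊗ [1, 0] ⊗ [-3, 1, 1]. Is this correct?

Reconstruct entrywise from the claimed factors. For example, T[0,1,2] = -3 and Σₗ aₗ[0]bₗ[1]cₗ[2] = (-1)·(-3)·(-1) + (2)·(0)·(1) = -3; checking all 12 entries, every one matches. The claim holds.

Yes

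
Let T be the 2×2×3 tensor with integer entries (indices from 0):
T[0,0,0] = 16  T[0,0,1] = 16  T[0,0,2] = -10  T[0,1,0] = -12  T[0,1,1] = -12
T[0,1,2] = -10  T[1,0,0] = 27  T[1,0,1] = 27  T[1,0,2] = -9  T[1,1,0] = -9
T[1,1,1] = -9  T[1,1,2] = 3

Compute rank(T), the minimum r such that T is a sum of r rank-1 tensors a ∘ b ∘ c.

Lower bound: the mode-2 unfolding of T (rows indexed by j, columns by (i,k) = (0,0), (0,1), (0,2), (1,0), (1,1), (1,2)) is [[16, 16, -10, 27, 27, -9], [-12, -12, -10, -9, -9, 3]].
There the 2×2 minor on rows j ∈ {0, 1}, columns (i,k) ∈ {(0,0), (0,2)} is det [[16, -10], [-12, -10]] = -280 ≠ 0, so this unfolding has rank ≥ 2; CP rank is at least every unfolding rank, so rank(T) ≥ 2. (Unfolding ranks only ever bound the CP rank from below — rank(T) can be strictly larger than all of them — so the matching upper bound has to come from an explicit 2-term decomposition.)
Upper bound — finding two terms. Write S_k = T[:,:,k] for the frontal slices: S₀ = [[16, -12], [27, -9]], S₁ = [[16, -12], [27, -9]], S₂ = [[-10, -10], [-9, 3]].
If T = a₁ ∘ b₁ ∘ c₁ + a₂ ∘ b₂ ∘ c₂ then each S_k = c₁[k]·a₁b₁ᵀ + c₂[k]·a₂b₂ᵀ. S₀ and S₂ are linearly independent, so a₁b₁ᵀ and a₂b₂ᵀ must span the same plane of matrices: they are the rank-1 matrices of the form x·S₀ + y·S₂.
det(x·S₀ + y·S₂) is 180·x² + 300·xy − 120·y² = 60·(x + 2·y)(3·x − y), vanishing at (x:y) = (2:-1) and (1:3).
M₁ = 2·S₀ − S₂ = [[42, -14], [63, -21]] = 7·[2, 3][3, -1]ᵀ and M₂ = S₀ + 3·S₂ = [[-14, -42], [0, 0]] = (-14)·[1, 0][1, 3]ᵀ, so take a₁ = [2, 3], b₁ = [3, -1], a₂ = [1, 0], b₂ = [1, 3].
Each slice is an integer combination of E₁ = a₁b₁ᵀ and E₂ = a₂b₂ᵀ: S₀ = 3·E₁ − 2·E₂, S₁ = 3·E₁ − 2·E₂, S₂ = −E₁ − 4·E₂; reading off coefficients, c₁ = [3, 3, -1] and c₂ = [-2, -2, -4].
Hence T = [2, 3] ∘ [3, -1] ∘ [3, 3, -1] + [1, 0] ∘ [1, 3] ∘ [-2, -2, -4], so rank(T) ≤ 2.
These bounds meet, so rank(T) = 2.

2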